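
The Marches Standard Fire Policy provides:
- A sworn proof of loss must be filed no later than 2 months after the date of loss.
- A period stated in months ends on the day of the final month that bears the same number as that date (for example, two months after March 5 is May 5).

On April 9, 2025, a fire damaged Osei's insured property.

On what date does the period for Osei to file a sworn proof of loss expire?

2 months after April 9, 2025 is June 9, 2025.

June 9, 2025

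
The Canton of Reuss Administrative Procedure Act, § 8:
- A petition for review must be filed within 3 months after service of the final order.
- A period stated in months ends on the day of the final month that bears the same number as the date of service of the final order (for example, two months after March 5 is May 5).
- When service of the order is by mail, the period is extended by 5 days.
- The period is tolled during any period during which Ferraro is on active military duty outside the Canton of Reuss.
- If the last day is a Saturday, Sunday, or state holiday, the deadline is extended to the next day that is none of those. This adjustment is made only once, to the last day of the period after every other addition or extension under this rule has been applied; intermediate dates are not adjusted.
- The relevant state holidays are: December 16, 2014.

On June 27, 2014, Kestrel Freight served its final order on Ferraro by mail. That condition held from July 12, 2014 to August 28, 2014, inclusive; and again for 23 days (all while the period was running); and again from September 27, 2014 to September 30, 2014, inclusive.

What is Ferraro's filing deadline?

3 months after June 27, 2014 is September 27, 2014.
Service was by mail, adding 5 days: September 27, 2014 + 5 days = October 2, 2014.
From July 12, 2014 through August 28, 2014 inclusive is 48 days; tolling adds 48 days: October 2, 2014 + 48 days = November 19, 2014.
Tolling adds 23 days: November 19, 2014 + 23 days = December 12, 2014.
From September 27, 2014 through September 30, 2014 inclusive is 4 days; tolling adds 4 days: December 12, 2014 + 4 days = December 16, 2014.
December 16, 2014 is a listed holiday. The next qualifying day is December 17, 2014.

December 17, 2014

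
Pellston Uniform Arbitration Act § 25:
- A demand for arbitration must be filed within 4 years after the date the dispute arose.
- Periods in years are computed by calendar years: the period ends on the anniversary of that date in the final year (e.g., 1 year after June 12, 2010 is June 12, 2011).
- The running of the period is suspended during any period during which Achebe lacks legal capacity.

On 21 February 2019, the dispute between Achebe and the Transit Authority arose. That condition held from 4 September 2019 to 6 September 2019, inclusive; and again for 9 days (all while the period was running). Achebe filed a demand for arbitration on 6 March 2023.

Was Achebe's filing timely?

4 years after 21 February 2019 is February 21, 2023.
From September 4, 2019 through September 6, 2019 inclusive is 3 days; tolling adds 3 days: February 21, 2023 + 3 days = February 24, 2023.
Tolling adds 9 days: February 24, 2023 + 9 days = March 5, 2023.
The deadline is March 5, 2023; the filing on March 6, 2023 is after that date.

No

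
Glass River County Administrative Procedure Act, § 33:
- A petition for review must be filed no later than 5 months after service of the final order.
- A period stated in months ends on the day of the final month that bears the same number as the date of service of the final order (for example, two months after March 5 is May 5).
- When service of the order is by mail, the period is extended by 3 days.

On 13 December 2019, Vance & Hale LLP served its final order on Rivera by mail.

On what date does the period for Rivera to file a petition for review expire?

May 16, 2020

5 months after 13 December 2019 is May 13, 2020.
Service was by mail, adding 3 days: May 13, 2020 + 3 days = May 16, 2020.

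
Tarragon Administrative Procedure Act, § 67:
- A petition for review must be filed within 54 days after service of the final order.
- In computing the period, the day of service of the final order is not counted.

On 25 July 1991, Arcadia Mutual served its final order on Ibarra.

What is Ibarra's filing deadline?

54 days after 25 July 1991 is September 17, 1991.

September 17, 1991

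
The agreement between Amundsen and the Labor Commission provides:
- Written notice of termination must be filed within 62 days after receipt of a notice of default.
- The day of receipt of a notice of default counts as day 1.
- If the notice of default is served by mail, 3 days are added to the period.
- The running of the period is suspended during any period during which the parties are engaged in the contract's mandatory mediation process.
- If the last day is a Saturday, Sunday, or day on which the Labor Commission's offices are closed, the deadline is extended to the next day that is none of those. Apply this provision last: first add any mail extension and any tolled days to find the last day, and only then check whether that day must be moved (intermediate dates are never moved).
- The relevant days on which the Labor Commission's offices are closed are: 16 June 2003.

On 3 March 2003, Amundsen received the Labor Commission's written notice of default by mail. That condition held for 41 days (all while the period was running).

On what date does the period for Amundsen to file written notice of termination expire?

June 17, 2003

Counting 3 March 2003 as day 1, day 62 is May 3, 2003.
Service was by mail, adding 3 days: May 3, 2003 + 3 days = May 6, 2003.
Tolling adds 41 days: May 6, 2003 + 41 days = June 16, 2003.
June 16, 2003 is a listed holiday. The next qualifying day is June 17, 2003.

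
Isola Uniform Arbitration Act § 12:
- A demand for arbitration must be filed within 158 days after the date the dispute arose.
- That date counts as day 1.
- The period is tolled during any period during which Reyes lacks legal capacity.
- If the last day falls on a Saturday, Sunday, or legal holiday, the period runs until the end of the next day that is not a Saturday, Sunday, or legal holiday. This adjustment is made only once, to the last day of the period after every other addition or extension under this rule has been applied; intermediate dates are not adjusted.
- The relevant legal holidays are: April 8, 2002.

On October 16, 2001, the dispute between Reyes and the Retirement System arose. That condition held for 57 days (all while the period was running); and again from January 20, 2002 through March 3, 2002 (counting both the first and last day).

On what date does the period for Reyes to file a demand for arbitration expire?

Counting October 16, 2001 as day 1, day 158 is March 22, 2002.
Tolling adds 57 days: March 22, 2002 + 57 days = May 18, 2002.
From January 20, 2002 through March 3, 2002 inclusive is 43 days; tolling adds 43 days: May 18, 2002 + 43 days = June 30, 2002.
June 30, 2002 is Sunday. The next qualifying day is July 1, 2002.

July 1, 2002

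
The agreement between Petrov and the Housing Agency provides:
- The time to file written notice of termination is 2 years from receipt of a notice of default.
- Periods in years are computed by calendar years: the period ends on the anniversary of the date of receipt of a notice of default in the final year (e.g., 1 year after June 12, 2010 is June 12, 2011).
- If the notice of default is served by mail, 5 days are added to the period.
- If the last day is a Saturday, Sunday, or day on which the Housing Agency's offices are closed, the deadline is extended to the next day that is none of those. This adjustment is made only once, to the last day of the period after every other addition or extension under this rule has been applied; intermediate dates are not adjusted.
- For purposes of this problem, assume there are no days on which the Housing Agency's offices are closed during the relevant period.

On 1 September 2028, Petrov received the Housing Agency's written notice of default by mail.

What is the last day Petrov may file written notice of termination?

September 6, 2030

2 years after 1 September 2028 is September 1, 2030.
Service was by mail, adding 5 days: September 1, 2030 + 5 days = September 6, 2030.
September 6, 2030 is a Friday and not a day on which the Housing Agency's offices are closed, so no extension applies.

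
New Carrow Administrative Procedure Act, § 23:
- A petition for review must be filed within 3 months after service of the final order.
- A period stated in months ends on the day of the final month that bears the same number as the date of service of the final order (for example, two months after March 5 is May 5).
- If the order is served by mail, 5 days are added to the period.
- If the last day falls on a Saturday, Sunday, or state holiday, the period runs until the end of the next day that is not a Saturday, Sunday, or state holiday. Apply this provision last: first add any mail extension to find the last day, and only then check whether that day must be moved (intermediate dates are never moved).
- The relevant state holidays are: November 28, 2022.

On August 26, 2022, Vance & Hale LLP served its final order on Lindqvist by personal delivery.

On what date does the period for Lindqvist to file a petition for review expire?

3 months after August 26, 2022 is November 26, 2022.
Service was not by mail, so no mail extension applies.
November 26, 2022 is Saturday; November 27, 2022 is Sunday; November 28, 2022 is a listed holiday. The next qualifying day is November 29, 2022.

November 29, 2022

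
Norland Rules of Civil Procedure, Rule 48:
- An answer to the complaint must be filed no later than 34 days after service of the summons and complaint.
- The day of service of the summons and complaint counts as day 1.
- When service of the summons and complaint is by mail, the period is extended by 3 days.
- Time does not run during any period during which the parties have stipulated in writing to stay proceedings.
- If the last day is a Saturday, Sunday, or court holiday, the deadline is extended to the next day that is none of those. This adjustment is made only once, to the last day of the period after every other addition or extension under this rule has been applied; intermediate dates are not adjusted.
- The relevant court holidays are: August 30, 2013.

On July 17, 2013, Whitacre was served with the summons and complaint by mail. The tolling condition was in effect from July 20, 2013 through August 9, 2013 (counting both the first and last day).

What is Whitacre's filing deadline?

September 12, 2013

Counting July 17, 2013 as day 1, day 34 is August 19, 2013.
Service was by mail, adding 3 days: August 19, 2013 + 3 days = August 22, 2013.
From July 20, 2013 through August 9, 2013 inclusive is 21 days; tolling adds 21 days: August 22, 2013 + 21 days = September 12, 2013.
September 12, 2013 is a Thursday and not a court holiday, so no extension applies.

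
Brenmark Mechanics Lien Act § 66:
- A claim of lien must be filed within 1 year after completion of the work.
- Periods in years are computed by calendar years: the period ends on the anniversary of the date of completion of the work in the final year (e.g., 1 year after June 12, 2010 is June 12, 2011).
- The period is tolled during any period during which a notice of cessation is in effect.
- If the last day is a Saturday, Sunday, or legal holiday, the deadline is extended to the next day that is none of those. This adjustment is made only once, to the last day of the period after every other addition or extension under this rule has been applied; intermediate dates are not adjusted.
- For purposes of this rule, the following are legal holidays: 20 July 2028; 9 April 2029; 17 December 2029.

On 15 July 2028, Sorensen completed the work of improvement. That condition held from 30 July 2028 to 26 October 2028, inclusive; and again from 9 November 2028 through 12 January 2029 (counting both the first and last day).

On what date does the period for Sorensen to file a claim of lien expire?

1 year after 15 July 2028 is July 15, 2029.
From July 30, 2028 through October 26, 2028 inclusive is 89 days; tolling adds 89 days: July 15, 2029 + 89 days = October 12, 2029.
From November 9, 2028 through January 12, 2029 inclusive is 65 days; tolling adds 65 days: October 12, 2029 + 65 days = December 16, 2029.
December 16, 2029 is Sunday; December 17, 2029 is a listed holiday. The next qualifying day is December 18, 2029.

December 18, 2029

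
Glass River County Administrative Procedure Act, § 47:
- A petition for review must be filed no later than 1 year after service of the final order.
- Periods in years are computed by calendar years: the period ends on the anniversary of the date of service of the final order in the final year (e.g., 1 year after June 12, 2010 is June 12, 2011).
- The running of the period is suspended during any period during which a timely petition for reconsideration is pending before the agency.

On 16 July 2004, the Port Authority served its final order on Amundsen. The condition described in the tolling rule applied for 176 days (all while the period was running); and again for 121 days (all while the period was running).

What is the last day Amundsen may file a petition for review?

1 year after 16 July 2004 is July 16, 2005.
Tolling adds 176 days: July 16, 2005 + 176 days = January 8, 2006.
Tolling adds 121 days: January 8, 2006 + 121 days = May 9, 2006.

May 9, 2006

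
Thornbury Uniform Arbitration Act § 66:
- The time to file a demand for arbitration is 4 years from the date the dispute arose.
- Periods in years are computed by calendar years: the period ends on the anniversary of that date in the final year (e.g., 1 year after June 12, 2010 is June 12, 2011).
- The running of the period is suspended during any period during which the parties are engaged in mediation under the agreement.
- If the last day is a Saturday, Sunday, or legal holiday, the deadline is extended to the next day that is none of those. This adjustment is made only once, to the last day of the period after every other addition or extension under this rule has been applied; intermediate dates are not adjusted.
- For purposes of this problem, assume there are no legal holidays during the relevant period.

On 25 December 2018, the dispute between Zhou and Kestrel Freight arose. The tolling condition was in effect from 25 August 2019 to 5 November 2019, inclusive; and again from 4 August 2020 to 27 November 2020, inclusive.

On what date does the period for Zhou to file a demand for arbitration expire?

July 3, 2023

4 years after 25 December 2018 is December 25, 2022.
From August 25, 2019 through November 5, 2019 inclusive is 73 days; tolling adds 73 days: December 25, 2022 + 73 days = March 8, 2023.
From August 4, 2020 through November 27, 2020 inclusive is 116 days; tolling adds 116 days: March 8, 2023 + 116 days = July 2, 2023.
July 2, 2023 is Sunday. The next qualifying day is July 3, 2023.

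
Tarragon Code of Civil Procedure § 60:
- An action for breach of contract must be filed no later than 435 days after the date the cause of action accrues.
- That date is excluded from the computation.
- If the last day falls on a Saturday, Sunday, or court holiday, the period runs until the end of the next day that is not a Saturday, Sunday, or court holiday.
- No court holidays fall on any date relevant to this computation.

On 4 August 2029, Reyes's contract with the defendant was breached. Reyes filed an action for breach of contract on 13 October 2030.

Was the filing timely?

435 days after 4 August 2029 is October 13, 2030.
October 13, 2030 is Sunday. The next qualifying day is October 14, 2030.
The deadline is October 14, 2030; the filing on October 13, 2030 is on or before that date.

Yes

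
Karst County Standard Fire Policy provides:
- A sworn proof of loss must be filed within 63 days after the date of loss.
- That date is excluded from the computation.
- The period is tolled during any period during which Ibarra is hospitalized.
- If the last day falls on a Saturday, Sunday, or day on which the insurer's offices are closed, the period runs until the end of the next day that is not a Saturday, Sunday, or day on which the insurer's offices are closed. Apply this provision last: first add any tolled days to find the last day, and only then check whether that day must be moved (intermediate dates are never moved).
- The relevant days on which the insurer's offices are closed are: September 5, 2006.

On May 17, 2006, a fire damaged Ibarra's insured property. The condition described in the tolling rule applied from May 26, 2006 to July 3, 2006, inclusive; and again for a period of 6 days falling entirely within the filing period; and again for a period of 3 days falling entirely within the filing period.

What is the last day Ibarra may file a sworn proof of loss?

63 days after May 17, 2006 is July 19, 2006.
From May 26, 2006 through July 3, 2006 inclusive is 39 days; tolling adds 39 days: July 19, 2006 + 39 days = August 27, 2006.
Tolling adds 6 days: August 27, 2006 + 6 days = September 2, 2006.
Tolling adds 3 days: September 2, 2006 + 3 days = September 5, 2006.
September 5, 2006 is a listed holiday. The next qualifying day is September 6, 2006.

September 6, 2006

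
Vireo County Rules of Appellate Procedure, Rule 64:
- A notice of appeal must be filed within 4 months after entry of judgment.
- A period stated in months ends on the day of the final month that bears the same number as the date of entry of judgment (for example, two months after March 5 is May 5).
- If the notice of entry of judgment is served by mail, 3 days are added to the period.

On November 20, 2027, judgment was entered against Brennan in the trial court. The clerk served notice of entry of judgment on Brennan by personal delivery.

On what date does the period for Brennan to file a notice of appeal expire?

4 months after November 20, 2027 is March 20, 2028.
Service was not by mail, so no mail extension applies.

March 20, 2028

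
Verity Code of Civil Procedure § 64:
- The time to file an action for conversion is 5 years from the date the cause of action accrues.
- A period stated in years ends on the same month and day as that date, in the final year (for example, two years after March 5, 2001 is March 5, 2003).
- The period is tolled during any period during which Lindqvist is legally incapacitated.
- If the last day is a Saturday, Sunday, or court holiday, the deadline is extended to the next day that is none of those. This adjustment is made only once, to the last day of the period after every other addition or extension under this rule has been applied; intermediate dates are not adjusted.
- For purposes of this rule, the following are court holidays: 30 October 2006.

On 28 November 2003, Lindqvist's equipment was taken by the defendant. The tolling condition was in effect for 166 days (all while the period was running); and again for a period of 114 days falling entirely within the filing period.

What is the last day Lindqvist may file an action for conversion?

5 years after 28 November 2003 is November 28, 2008.
Tolling adds 166 days: November 28, 2008 + 166 days = May 13, 2009.
Tolling adds 114 days: May 13, 2009 + 114 days = September 4, 2009.
September 4, 2009 is a Friday and not a court holiday, so no extension applies.

September 4, 2009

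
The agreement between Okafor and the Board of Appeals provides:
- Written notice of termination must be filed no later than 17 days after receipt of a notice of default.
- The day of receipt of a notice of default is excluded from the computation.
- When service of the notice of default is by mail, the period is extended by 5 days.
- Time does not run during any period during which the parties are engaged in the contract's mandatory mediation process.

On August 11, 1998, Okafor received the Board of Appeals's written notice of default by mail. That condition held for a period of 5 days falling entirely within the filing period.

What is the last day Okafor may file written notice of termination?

September 7, 1998

17 days after August 11, 1998 is August 28, 1998.
Service was by mail, adding 5 days: August 28, 1998 + 5 days = September 2, 1998.
Tolling adds 5 days: September 2, 1998 + 5 days = September 7, 1998.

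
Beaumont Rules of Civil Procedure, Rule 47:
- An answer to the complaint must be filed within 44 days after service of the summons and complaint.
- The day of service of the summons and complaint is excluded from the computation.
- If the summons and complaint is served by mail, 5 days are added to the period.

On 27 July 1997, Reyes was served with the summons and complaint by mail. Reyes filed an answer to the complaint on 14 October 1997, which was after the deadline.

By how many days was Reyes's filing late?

44 days after 27 July 1997 is September 9, 1997.
Service was by mail, adding 5 days: September 9, 1997 + 5 days = September 14, 1997.
The deadline is September 14, 1997; from September 14, 1997 to October 14, 1997 is 30 days.

30 days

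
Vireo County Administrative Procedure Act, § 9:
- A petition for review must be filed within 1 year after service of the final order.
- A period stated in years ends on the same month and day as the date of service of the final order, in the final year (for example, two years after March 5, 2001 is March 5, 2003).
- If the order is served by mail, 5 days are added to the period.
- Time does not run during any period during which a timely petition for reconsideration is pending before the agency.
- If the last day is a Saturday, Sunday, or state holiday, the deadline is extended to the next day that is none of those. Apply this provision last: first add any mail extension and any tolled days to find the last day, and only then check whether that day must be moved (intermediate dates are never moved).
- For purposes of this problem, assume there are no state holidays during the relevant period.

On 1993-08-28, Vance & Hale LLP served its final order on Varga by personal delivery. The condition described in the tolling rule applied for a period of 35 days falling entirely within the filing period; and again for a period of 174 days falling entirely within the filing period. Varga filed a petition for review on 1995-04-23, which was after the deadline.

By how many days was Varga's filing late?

27 days

1 year after 1993-08-28 is August 28, 1994.
Service was not by mail, so no mail extension applies.
Tolling adds 35 days: August 28, 1994 + 35 days = October 2, 1994.
Tolling adds 174 days: October 2, 1994 + 174 days = March 25, 1995.
March 25, 1995 is Saturday; March 26, 1995 is Sunday. The next qualifying day is March 27, 1995.
The deadline is March 27, 1995; from March 27, 1995 to April 23, 1995 is 27 days.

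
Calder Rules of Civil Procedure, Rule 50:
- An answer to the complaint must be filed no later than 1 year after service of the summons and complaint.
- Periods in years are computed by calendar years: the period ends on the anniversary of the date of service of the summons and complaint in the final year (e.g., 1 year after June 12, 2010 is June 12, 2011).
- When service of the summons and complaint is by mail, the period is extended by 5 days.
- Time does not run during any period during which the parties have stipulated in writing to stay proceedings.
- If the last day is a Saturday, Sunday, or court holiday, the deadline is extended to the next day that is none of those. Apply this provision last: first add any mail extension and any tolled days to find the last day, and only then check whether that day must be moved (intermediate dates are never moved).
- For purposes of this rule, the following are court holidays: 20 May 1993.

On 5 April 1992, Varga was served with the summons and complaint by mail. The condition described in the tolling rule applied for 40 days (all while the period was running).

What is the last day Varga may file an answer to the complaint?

1 year after 5 April 1992 is April 5, 1993.
Service was by mail, adding 5 days: April 5, 1993 + 5 days = April 10, 1993.
Tolling adds 40 days: April 10, 1993 + 40 days = May 20, 1993.
May 20, 1993 is a listed holiday. The next qualifying day is May 21, 1993.

May 21, 1993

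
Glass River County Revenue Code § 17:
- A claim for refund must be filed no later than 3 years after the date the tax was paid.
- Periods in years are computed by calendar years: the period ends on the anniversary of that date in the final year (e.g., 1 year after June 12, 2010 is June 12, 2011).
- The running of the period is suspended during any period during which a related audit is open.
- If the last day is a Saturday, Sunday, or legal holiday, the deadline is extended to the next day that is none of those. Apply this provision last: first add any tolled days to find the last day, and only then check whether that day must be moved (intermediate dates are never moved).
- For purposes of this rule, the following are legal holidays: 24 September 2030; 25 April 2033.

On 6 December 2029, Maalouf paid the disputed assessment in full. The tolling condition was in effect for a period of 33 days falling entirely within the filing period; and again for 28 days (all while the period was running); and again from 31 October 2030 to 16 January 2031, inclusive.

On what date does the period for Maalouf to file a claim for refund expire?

3 years after 6 December 2029 is December 6, 2032.
Tolling adds 33 days: December 6, 2032 + 33 days = January 8, 2033.
Tolling adds 28 days: January 8, 2033 + 28 days = February 5, 2033.
From October 31, 2030 through January 16, 2031 inclusive is 78 days; tolling adds 78 days: February 5, 2033 + 78 days = April 24, 2033.
April 24, 2033 is Sunday; April 25, 2033 is a listed holiday. The next qualifying day is April 26, 2033.

April 26, 2033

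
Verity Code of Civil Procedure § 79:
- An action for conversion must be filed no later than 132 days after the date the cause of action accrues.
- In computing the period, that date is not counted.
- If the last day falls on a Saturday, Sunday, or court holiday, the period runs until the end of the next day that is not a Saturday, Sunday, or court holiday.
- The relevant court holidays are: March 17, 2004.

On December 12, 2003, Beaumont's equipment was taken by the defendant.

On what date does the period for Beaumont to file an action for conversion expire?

132 days after December 12, 2003 is April 22, 2004.
April 22, 2004 is a Thursday and not a court holiday, so no extension applies.

April 22, 2004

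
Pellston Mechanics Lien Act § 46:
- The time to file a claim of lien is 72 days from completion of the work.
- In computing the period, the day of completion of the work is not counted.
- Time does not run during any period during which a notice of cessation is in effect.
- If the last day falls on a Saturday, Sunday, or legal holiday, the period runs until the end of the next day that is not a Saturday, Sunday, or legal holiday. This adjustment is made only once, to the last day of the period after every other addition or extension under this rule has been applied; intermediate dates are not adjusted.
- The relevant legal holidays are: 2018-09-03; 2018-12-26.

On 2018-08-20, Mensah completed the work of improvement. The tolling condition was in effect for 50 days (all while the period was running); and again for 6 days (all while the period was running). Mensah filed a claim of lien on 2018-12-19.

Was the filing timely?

72 days after 2018-08-20 is October 31, 2018.
Tolling adds 50 days: October 31, 2018 + 50 days = December 20, 2018.
Tolling adds 6 days: December 20, 2018 + 6 days = December 26, 2018.
December 26, 2018 is a listed holiday. The next qualifying day is December 27, 2018.
The deadline is December 27, 2018; the filing on December 19, 2018 is on or before that date.

Yes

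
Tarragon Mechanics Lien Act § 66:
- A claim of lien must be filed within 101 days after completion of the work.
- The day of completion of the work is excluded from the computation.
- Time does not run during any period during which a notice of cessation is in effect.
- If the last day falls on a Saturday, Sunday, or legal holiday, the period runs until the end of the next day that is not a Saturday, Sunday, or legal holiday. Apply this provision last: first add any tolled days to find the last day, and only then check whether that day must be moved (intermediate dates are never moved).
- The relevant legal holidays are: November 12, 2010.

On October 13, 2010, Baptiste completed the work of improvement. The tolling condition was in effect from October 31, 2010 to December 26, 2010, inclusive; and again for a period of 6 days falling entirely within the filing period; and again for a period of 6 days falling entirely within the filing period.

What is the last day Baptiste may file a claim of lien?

April 1, 2011

101 days after October 13, 2010 is January 22, 2011.
From October 31, 2010 through December 26, 2010 inclusive is 57 days; tolling adds 57 days: January 22, 2011 + 57 days = March 20, 2011.
Tolling adds 6 days: March 20, 2011 + 6 days = March 26, 2011.
Tolling adds 6 days: March 26, 2011 + 6 days = April 1, 2011.
April 1, 2011 is a Friday and not a legal holiday, so no extension applies.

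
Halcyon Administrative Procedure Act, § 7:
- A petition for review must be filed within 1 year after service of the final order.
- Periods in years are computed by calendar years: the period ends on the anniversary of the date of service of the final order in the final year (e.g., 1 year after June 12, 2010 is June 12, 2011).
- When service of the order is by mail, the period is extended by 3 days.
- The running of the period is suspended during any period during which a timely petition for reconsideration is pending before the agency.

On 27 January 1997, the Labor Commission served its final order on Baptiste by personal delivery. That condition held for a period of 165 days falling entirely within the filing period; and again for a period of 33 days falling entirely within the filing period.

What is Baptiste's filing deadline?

August 13, 1998

1 year after 27 January 1997 is January 27, 1998.
Service was not by mail, so no mail extension applies.
Tolling adds 165 days: January 27, 1998 + 165 days = July 11, 1998.
Tolling adds 33 days: July 11, 1998 + 33 days = August 13, 1998.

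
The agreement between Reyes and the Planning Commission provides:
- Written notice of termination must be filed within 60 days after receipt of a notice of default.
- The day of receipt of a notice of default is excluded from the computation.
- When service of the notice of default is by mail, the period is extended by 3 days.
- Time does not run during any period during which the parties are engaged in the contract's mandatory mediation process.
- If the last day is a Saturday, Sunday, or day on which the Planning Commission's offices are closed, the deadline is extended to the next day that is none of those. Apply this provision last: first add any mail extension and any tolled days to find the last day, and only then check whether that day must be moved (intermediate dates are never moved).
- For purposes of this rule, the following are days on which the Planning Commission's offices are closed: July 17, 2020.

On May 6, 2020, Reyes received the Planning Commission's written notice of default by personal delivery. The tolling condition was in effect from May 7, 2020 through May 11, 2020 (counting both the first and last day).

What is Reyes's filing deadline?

July 10, 2020

60 days after May 6, 2020 is July 5, 2020.
Service was not by mail, so no mail extension applies.
From May 7, 2020 through May 11, 2020 inclusive is 5 days; tolling adds 5 days: July 5, 2020 + 5 days = July 10, 2020.
July 10, 2020 is a Friday and not a day on which the Planning Commission's offices are closed, so no extension applies.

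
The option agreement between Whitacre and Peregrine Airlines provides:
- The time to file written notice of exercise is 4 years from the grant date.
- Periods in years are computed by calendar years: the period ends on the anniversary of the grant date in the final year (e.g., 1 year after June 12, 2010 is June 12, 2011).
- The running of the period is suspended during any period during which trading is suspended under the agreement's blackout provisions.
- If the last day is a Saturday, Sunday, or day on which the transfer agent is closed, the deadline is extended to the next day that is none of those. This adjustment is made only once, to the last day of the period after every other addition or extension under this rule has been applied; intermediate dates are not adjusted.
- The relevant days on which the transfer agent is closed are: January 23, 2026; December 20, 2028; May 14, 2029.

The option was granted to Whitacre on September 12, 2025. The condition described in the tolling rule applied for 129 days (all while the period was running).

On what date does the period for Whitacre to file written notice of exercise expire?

4 years after September 12, 2025 is September 12, 2029.
Tolling adds 129 days: September 12, 2029 + 129 days = January 19, 2030.
January 19, 2030 is Saturday; January 20, 2030 is Sunday. The next qualifying day is January 21, 2030.

January 21, 2030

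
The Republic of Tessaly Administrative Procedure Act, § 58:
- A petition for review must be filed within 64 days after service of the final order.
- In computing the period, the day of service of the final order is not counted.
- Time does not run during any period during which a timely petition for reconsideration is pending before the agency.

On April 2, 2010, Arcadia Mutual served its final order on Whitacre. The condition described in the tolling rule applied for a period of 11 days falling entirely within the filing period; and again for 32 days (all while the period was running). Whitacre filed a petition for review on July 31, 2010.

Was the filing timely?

No

64 days after April 2, 2010 is June 5, 2010.
Tolling adds 11 days: June 5, 2010 + 11 days = June 16, 2010.
Tolling adds 32 days: June 16, 2010 + 32 days = July 18, 2010.
The deadline is July 18, 2010; the filing on July 31, 2010 is after that date.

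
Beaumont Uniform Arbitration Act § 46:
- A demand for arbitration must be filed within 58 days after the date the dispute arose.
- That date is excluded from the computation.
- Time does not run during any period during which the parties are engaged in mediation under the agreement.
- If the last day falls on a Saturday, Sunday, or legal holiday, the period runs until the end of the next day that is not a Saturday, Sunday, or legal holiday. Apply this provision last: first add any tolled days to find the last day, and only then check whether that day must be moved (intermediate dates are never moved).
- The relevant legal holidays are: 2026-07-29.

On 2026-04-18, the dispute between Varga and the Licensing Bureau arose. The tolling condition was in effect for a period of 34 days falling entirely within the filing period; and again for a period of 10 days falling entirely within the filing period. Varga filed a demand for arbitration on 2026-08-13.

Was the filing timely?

58 days after 2026-04-18 is June 15, 2026.
Tolling adds 34 days: June 15, 2026 + 34 days = July 19, 2026.
Tolling adds 10 days: July 19, 2026 + 10 days = July 29, 2026.
July 29, 2026 is a listed holiday. The next qualifying day is July 30, 2026.
The deadline is July 30, 2026; the filing on August 13, 2026 is after that date.

No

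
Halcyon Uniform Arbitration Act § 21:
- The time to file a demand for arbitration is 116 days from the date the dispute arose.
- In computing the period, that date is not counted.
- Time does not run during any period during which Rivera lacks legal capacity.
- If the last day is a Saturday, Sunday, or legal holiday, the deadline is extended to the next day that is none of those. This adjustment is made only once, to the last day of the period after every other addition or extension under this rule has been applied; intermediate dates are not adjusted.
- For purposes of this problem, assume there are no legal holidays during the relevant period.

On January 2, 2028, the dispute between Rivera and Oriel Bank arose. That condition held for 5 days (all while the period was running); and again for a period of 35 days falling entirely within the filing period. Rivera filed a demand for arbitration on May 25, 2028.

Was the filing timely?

116 days after January 2, 2028 is April 27, 2028.
Tolling adds 5 days: April 27, 2028 + 5 days = May 2, 2028.
Tolling adds 35 days: May 2, 2028 + 35 days = June 6, 2028.
June 6, 2028 is a Tuesday and not a legal holiday, so no extension applies.
The deadline is June 6, 2028; the filing on May 25, 2028 is on or before that date.

Yes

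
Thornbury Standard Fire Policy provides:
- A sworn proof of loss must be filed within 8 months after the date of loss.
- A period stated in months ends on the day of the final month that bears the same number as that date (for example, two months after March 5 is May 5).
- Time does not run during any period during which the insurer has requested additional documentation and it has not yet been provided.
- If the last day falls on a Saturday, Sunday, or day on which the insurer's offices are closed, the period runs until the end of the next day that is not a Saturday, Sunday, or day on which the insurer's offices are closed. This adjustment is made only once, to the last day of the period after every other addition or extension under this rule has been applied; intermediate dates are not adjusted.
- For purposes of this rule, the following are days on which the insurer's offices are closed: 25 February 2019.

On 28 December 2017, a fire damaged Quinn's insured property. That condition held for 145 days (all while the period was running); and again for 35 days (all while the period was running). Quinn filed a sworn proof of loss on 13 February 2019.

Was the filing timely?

Yes

8 months after 28 December 2017 is August 28, 2018.
Tolling adds 145 days: August 28, 2018 + 145 days = January 20, 2019.
Tolling adds 35 days: January 20, 2019 + 35 days = February 24, 2019.
February 24, 2019 is Sunday; February 25, 2019 is a listed holiday. The next qualifying day is February 26, 2019.
The deadline is February 26, 2019; the filing on February 13, 2019 is on or before that date.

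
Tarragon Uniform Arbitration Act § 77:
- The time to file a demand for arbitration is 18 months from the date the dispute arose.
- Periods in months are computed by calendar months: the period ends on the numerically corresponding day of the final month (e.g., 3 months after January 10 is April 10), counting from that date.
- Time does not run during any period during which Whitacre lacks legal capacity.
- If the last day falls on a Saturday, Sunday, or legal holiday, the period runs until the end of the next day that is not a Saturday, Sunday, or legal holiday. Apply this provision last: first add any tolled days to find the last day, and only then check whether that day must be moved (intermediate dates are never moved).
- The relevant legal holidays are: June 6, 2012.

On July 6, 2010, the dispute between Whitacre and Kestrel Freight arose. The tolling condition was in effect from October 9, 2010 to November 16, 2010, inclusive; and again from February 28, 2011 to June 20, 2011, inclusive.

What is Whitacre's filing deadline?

18 months after July 6, 2010 is January 6, 2012.
From October 9, 2010 through November 16, 2010 inclusive is 39 days; tolling adds 39 days: January 6, 2012 + 39 days = February 14, 2012.
From February 28, 2011 through June 20, 2011 inclusive is 113 days; tolling adds 113 days: February 14, 2012 + 113 days = June 6, 2012.
June 6, 2012 is a listed holiday. The next qualifying day is June 7, 2012.

June 7, 2012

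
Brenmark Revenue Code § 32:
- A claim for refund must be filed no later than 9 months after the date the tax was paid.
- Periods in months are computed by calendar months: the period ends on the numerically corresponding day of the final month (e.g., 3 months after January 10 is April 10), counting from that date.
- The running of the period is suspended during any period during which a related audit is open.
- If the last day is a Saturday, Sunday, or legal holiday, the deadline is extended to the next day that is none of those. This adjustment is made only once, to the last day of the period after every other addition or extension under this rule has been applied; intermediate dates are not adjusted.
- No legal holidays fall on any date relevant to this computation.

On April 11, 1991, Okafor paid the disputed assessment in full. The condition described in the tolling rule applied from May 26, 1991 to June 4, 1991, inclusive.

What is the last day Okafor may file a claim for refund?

January 21, 1992

9 months after April 11, 1991 is January 11, 1992.
From May 26, 1991 through June 4, 1991 inclusive is 10 days; tolling adds 10 days: January 11, 1992 + 10 days = January 21, 1992.
January 21, 1992 is a Tuesday and not a legal holiday, so no extension applies.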